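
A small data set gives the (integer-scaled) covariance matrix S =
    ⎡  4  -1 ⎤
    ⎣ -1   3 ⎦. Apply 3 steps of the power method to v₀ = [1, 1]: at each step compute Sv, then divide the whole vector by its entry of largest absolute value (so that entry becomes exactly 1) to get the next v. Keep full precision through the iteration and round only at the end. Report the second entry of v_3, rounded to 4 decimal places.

-0.0270

Sv0 = (3.00000, 2.00000); divide by 3.00000 → v1 = (1.00000, 0.66667)
Sv1 = (3.33333, 1.00000); divide by 3.33333 → v2 = (1.00000, 0.30000)
Sv2 = (3.70000, -0.10000); divide by 3.70000 → v3 = (1.00000, -0.02703)
Requested entry of v3: -1/37 = -0.0270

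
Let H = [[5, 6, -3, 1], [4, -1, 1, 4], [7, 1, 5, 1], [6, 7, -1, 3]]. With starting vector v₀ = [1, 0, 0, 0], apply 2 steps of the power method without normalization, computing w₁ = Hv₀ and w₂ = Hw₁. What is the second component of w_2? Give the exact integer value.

w1 = Hv₀ = (5·1 + 6·0 + (-3)·0 + 1·0; 4·1 + (-1)·0 + 1·0 + 4·0; 7·1 + 1·0 + 5·0 + 1·0; 6·1 + 7·0 + (-1)·0 + 3·0) = (5, 4, 7, 6)
w2 = Hw1 = (5·5 + 6·4 + (-3)·7 + 1·6; 4·5 + (-1)·4 + 1·7 + 4·6; 7·5 + 1·4 + 5·7 + 1·6; 6·5 + 7·4 + (-1)·7 + 3·6) = (34, 47, 80, 69)
The requested component of w2 is 47.

47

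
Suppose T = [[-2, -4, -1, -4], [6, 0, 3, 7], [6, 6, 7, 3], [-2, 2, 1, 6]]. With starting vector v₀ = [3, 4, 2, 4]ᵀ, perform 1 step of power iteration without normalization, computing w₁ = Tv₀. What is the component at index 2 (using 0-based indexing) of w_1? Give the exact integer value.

68

w1 = Tv₀ = (-40, 52, 68, 28)
The requested component of w1 is 68.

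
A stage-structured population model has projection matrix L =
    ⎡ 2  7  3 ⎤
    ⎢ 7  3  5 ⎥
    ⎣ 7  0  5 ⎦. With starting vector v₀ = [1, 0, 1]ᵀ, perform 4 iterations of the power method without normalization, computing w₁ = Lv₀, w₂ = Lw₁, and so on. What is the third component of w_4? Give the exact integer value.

17159

w1 = Lv₀ = (2·1 + 7·0 + 3·1; 7·1 + 3·0 + 5·1; 7·1 + 0·0 + 5·1) = (5, 12, 12)
w2 = Lw1 = (2·5 + 7·12 + 3·12; 7·5 + 3·12 + 5·12; 7·5 + 0·12 + 5·12) = (130, 131, 95)
w3 = Lw2 = (1462, 1778, 1385)
w4 = Lw3 = (19525, 22493, 17159)
The requested component of w4 is 17159.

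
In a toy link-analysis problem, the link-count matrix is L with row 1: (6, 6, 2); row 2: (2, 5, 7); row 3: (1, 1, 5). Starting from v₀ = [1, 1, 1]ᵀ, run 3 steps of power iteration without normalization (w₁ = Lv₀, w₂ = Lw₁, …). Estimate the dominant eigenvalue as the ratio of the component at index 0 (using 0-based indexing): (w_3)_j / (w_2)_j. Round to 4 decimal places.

11.5385

w1 = Lv₀ = (6·1 + 6·1 + 2·1; 2·1 + 5·1 + 7·1; 1·1 + 1·1 + 5·1) = (14, 14, 7)
w2 = Lw1 = (6·14 + 6·14 + 2·7; 2·14 + 5·14 + 7·7; 1·14 + 1·14 + 5·7) = (182, 147, 63)
w3 = Lw2 = (2100, 1540, 644)
Ratio at component: 2100 / 182 = 11.5385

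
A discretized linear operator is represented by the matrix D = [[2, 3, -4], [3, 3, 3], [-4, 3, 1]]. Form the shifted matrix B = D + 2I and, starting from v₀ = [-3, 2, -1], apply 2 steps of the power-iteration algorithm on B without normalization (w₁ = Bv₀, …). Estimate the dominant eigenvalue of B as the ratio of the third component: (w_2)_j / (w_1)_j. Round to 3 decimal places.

3.133

B = D + 2I has rows (4, 3, -4); (3, 5, 3); (-4, 3, 3)
w1 = Bv₀ = (4·(-3) + 3·2 + (-4)·(-1); 3·(-3) + 5·2 + 3·(-1); (-4)·(-3) + 3·2 + 3·(-1)) = (-2, -2, 15)
w2 = Bw1 = (4·(-2) + 3·(-2) + (-4)·15; 3·(-2) + 5·(-2) + 3·15; (-4)·(-2) + 3·(-2) + 3·15) = (-74, 29, 47)
Ratio: 47/15 = 3.133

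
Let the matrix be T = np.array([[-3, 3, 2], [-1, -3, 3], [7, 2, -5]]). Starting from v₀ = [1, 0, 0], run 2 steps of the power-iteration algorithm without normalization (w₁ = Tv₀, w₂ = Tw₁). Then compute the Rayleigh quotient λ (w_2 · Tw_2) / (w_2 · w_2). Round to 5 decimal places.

w1 = Tv₀ = (-3, -1, 7)
w2 = Tw1 = (20, 27, -58)
Tw2 = (-95, -275, 484)
w2·Tw2 = 20·(-95) + 27·(-275) + (-58)·484 = -37397; w2·w2 = 20·20 + 27·27 + (-58)·(-58) = 4493
λ ≈ -37397/4493 = -8.32339

-8.32339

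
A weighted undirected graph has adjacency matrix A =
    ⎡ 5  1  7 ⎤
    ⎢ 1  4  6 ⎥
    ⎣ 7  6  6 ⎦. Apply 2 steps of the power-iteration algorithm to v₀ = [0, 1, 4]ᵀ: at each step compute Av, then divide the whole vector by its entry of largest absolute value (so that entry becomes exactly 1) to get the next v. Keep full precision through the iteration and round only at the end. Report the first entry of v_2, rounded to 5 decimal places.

0.69510

Av0 = (29.000000, 28.000000, 30.000000); divide by 30.000000 → v1 = (0.966667, 0.933333, 1.000000)
Av1 = (12.766667, 10.700000, 18.366667); divide by 18.366667 → v2 = (0.695100, 0.582577, 1.000000)
Requested entry of v2: 383/551 = 0.69510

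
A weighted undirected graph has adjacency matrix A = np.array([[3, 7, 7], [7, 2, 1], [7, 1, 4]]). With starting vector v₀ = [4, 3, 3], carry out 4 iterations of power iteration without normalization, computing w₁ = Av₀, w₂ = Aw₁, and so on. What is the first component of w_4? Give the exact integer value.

w1 = Av₀ = (3·4 + 7·3 + 7·3; 7·4 + 2·3 + 1·3; 7·4 + 1·3 + 4·3) = (54, 37, 43)
w2 = Aw1 = (3·54 + 7·37 + 7·43; 7·54 + 2·37 + 1·43; 7·54 + 1·37 + 4·43) = (722, 495, 587)
w3 = Aw2 = (9740, 6631, 7897)
w4 = Aw3 = (130916, 89339, 106399)
The requested component of w4 is 130916.

130916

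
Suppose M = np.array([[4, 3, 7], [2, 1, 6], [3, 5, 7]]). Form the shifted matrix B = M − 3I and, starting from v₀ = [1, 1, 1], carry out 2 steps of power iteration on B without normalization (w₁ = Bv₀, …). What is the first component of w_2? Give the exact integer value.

B = M − 3I has rows (1, 3, 7); (2, -2, 6); (3, 5, 4)
w1 = Bv₀ = (1·1 + 3·1 + 7·1; 2·1 + (-2)·1 + 6·1; 3·1 + 5·1 + 4·1) = (11, 6, 12)
w2 = Bw1 = (1·11 + 3·6 + 7·12; 2·11 + (-2)·6 + 6·12; 3·11 + 5·6 + 4·12) = (113, 82, 111)
Requested component of w2: 113

113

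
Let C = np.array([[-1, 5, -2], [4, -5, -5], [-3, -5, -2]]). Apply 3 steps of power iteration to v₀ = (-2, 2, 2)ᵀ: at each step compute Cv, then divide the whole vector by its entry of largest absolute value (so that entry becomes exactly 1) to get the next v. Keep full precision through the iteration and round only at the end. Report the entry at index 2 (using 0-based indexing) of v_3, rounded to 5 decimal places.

Cv0 = (8.000000, -28.000000, -8.000000); divide by -28.000000 → v1 = (-0.285714, 1.000000, 0.285714)
Cv1 = (4.714286, -7.571429, -4.714286); divide by -7.571429 → v2 = (-0.622642, 1.000000, 0.622642)
Cv2 = (4.377358, -10.603774, -4.377358); divide by -10.603774 → v3 = (-0.412811, 1.000000, 0.412811)
Requested entry of v3: -928/-2248 = 0.41281

0.41281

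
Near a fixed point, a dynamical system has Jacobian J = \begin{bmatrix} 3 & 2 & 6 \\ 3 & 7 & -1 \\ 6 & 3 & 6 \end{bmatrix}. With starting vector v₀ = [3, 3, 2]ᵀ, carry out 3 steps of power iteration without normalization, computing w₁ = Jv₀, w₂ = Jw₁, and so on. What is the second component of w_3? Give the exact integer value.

w1 = Jv₀ = (27, 28, 39)
w2 = Jw1 = (371, 238, 480)
w3 = Jw2 = (4469, 2299, 5820)
The requested component of w3 is 2299.

2299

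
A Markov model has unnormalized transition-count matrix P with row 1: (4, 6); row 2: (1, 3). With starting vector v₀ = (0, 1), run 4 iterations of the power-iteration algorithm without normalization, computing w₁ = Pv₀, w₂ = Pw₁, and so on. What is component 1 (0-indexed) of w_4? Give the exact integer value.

w1 = Pv₀ = (4·0 + 6·1; 1·0 + 3·1) = (6, 3)
w2 = Pw1 = (4·6 + 6·3; 1·6 + 3·3) = (42, 15)
w3 = Pw2 = (258, 87)
w4 = Pw3 = (1554, 519)
The requested component of w4 is 519.

519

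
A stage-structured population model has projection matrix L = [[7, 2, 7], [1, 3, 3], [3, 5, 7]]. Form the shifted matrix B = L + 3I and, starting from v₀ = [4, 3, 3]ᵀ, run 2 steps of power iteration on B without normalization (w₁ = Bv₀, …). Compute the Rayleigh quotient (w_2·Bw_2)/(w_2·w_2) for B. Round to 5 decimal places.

16.18783

B = L + 3I has rows (10, 2, 7); (1, 6, 3); (3, 5, 10)
w1 = Bv₀ = (10·4 + 2·3 + 7·3; 1·4 + 6·3 + 3·3; 3·4 + 5·3 + 10·3) = (67, 31, 57)
w2 = Bw1 = (10·67 + 2·31 + 7·57; 1·67 + 6·31 + 3·57; 3·67 + 5·31 + 10·57) = (1131, 424, 926)
Bw2 = (18640, 6453, 14773)
w2·Bw2 = 37497710; w2·w2 = 2316413; μ ≈ 37497710/2316413 = 16.18783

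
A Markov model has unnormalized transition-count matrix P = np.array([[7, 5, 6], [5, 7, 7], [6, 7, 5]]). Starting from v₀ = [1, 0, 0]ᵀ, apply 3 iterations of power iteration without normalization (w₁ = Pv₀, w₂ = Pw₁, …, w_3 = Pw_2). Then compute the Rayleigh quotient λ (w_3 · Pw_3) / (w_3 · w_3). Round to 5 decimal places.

w1 = Pv₀ = (7·1 + 5·0 + 6·0; 5·1 + 7·0 + 7·0; 6·1 + 7·0 + 5·0) = (7, 5, 6)
w2 = Pw1 = (7·7 + 5·5 + 6·6; 5·7 + 7·5 + 7·6; 6·7 + 7·5 + 5·6) = (110, 112, 107)
w3 = Pw2 = (1972, 2083, 1979)
Pw3 = (36093, 38294, 36308)
w3·Pw3 = 1972·36093 + 2083·38294 + 1979·36308 = 222795330; w3·w3 = 1972·1972 + 2083·2083 + 1979·1979 = 12144114
λ ≈ 222795330/12144114 = 18.34595

18.34595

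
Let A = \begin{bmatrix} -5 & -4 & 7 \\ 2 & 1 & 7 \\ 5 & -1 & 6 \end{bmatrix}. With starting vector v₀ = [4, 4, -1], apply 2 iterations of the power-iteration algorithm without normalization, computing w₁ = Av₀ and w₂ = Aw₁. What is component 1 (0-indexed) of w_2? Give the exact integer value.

-11

w1 = Av₀ = (-43, 5, 10)
w2 = Aw1 = (265, -11, -160)
The requested component of w2 is -11.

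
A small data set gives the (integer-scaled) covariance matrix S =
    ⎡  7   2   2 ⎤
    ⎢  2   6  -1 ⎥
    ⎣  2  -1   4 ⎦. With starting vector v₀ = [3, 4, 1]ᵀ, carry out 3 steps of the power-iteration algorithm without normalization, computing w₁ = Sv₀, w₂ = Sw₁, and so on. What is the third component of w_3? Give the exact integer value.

572

w1 = Sv₀ = (7·3 + 2·4 + 2·1; 2·3 + 6·4 + (-1)·1; 2·3 + (-1)·4 + 4·1) = (31, 29, 6)
w2 = Sw1 = (7·31 + 2·29 + 2·6; 2·31 + 6·29 + (-1)·6; 2·31 + (-1)·29 + 4·6) = (287, 230, 57)
w3 = Sw2 = (2583, 1897, 572)
The requested component of w3 is 572.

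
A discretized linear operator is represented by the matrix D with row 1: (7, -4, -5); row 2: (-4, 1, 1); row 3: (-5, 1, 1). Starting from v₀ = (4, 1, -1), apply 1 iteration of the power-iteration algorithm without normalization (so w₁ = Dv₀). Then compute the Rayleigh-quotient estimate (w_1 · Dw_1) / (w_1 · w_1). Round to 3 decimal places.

λ ≈ 11.152

w1 = Dv₀ = (7·4 + (-4)·1 + (-5)·(-1); (-4)·4 + 1·1 + 1·(-1); (-5)·4 + 1·1 + 1·(-1)) = (29, -16, -20)
Dw1 = (367, -152, -181)
w1·Dw1 = 29·367 + (-16)·(-152) + (-20)·(-181) = 16695; w1·w1 = 29·29 + (-16)·(-16) + (-20)·(-20) = 1497
λ ≈ 16695/1497 = 11.152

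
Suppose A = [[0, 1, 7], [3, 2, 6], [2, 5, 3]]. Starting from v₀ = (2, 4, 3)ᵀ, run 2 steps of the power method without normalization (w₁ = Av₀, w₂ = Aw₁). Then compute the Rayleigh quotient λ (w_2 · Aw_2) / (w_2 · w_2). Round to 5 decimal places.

λ ≈ 9.86622

w1 = Av₀ = (0·2 + 1·4 + 7·3; 3·2 + 2·4 + 6·3; 2·2 + 5·4 + 3·3) = (25, 32, 33)
w2 = Aw1 = (0·25 + 1·32 + 7·33; 3·25 + 2·32 + 6·33; 2·25 + 5·32 + 3·33) = (263, 337, 309)
Aw2 = (2500, 3317, 3138)
w2·Aw2 = 263·2500 + 337·3317 + 309·3138 = 2744971; w2·w2 = 263·263 + 337·337 + 309·309 = 278219
λ ≈ 2744971/278219 = 9.86622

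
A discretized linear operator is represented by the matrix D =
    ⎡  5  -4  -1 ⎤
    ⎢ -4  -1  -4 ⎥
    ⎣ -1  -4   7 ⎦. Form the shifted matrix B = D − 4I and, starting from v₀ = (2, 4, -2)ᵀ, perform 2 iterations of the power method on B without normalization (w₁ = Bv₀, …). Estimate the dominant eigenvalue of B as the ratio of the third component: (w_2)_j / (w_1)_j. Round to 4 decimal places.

B = D − 4I has rows (1, -4, -1); (-4, -5, -4); (-1, -4, 3)
w1 = Bv₀ = (-12, -20, -24)
w2 = Bw1 = (92, 244, 20)
Ratio: 20/-24 = -0.8333

μ ≈ -0.8333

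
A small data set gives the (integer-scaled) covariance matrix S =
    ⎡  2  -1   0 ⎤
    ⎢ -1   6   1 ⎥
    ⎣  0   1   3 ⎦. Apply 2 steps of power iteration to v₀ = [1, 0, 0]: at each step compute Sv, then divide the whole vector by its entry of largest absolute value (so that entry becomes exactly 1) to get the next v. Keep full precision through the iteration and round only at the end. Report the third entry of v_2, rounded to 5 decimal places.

0.12500

Sv0 = (2.000000, -1.000000, 0.000000); divide by 2.000000 → v1 = (1.000000, -0.500000, 0.000000)
Sv1 = (2.500000, -4.000000, -0.500000); divide by -4.000000 → v2 = (-0.625000, 1.000000, 0.125000)
Requested entry of v2: -1/-8 = 0.12500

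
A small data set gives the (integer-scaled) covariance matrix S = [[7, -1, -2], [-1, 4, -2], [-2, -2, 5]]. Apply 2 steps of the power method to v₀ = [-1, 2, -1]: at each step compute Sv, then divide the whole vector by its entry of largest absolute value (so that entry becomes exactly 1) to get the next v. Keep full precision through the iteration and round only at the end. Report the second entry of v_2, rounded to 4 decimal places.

1.0000

Sv0 = (-7.00000, 11.00000, -7.00000); divide by 11.00000 → v1 = (-0.63636, 1.00000, -0.63636)
Sv1 = (-4.18182, 5.90909, -3.90909); divide by 5.90909 → v2 = (-0.70769, 1.00000, -0.66154)
Requested entry of v2: 65/65 = 1.0000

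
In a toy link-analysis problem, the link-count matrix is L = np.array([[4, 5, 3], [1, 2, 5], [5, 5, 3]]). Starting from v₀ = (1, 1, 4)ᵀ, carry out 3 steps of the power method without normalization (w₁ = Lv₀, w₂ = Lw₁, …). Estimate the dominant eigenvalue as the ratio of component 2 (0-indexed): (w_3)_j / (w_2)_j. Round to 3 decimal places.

10.727

w1 = Lv₀ = (21, 23, 22)
w2 = Lw1 = (265, 177, 286)
w3 = Lw2 = (2803, 2049, 3068)
Ratio at component: 3068 / 286 = 10.727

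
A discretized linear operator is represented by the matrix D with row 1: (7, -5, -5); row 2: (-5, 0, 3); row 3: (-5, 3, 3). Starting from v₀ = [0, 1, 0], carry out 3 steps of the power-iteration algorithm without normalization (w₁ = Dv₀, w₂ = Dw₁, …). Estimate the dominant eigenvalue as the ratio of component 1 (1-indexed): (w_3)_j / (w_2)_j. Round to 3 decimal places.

w1 = Dv₀ = (-5, 0, 3)
w2 = Dw1 = (-50, 34, 34)
w3 = Dw2 = (-690, 352, 454)
Ratio at component: -690 / -50 = 13.800

λ ≈ 13.800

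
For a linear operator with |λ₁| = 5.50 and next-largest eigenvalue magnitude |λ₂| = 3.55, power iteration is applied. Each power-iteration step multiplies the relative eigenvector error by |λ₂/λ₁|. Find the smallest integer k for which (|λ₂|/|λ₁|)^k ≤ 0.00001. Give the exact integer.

|λ₂/λ₁| = 3.55/5.50 = 0.64545
Need k ≥ ln(0.00001) / ln(0.64545) = -11.5129 / -0.4378 ≈ 26.297
Smallest integer k satisfying the bound: 27

27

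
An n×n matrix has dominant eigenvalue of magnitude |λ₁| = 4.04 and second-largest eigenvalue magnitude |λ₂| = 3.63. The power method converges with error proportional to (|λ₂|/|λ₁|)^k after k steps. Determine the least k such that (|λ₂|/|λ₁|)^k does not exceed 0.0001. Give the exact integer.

87

|λ₂/λ₁| = 3.63/4.04 = 0.89851
Need k ≥ ln(0.0001) / ln(0.89851) = -9.2103 / -0.1070 ≈ 86.068
Smallest integer k satisfying the bound: 87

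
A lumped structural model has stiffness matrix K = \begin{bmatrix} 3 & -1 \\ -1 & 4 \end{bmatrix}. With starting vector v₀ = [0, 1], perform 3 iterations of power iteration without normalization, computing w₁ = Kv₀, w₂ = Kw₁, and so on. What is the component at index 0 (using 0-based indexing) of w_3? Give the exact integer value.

w1 = Kv₀ = (3·0 + (-1)·1; (-1)·0 + 4·1) = (-1, 4)
w2 = Kw1 = (3·(-1) + (-1)·4; (-1)·(-1) + 4·4) = (-7, 17)
w3 = Kw2 = (-38, 75)
The requested component of w3 is -38.

-38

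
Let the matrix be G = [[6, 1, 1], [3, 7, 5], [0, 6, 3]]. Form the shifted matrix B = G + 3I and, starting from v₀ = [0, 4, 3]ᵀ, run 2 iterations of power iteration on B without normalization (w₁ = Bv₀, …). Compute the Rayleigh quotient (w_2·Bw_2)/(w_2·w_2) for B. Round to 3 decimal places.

μ ≈ 14.324

B = G + 3I has rows (9, 1, 1); (3, 10, 5); (0, 6, 6)
w1 = Bv₀ = (9·0 + 1·4 + 1·3; 3·0 + 10·4 + 5·3; 0·0 + 6·4 + 6·3) = (7, 55, 42)
w2 = Bw1 = (9·7 + 1·55 + 1·42; 3·7 + 10·55 + 5·42; 0·7 + 6·55 + 6·42) = (160, 781, 582)
Bw2 = (2803, 11200, 8178)
w2·Bw2 = 13955276; w2·w2 = 974285; μ ≈ 13955276/974285 = 14.324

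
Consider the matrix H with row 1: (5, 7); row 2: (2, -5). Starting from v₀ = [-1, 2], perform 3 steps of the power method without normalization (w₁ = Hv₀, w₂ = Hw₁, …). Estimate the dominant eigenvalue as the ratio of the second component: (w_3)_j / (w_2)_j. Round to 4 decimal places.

w1 = Hv₀ = (5·(-1) + 7·2; 2·(-1) + (-5)·2) = (9, -12)
w2 = Hw1 = (5·9 + 7·(-12); 2·9 + (-5)·(-12)) = (-39, 78)
w3 = Hw2 = (351, -468)
Ratio at component: -468 / 78 = -6.0000

-6.0000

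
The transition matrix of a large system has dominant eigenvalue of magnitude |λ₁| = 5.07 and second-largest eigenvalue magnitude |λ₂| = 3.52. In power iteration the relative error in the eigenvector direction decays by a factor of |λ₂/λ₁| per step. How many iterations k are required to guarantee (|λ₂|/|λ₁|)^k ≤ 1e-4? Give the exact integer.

26

|λ₂/λ₁| = 3.52/5.07 = 0.69428
Need k ≥ ln(1e-4) / ln(0.69428) = -9.2103 / -0.3649 ≈ 25.242
Smallest integer k satisfying the bound: 26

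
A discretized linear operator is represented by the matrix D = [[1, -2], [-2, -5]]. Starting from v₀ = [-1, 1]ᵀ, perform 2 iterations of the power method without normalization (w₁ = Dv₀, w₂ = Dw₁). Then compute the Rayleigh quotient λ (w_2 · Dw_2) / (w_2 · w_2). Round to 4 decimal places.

-5.4400

w1 = Dv₀ = (1·(-1) + (-2)·1; (-2)·(-1) + (-5)·1) = (-3, -3)
w2 = Dw1 = (1·(-3) + (-2)·(-3); (-2)·(-3) + (-5)·(-3)) = (3, 21)
Dw2 = (-39, -111)
w2·Dw2 = 3·(-39) + 21·(-111) = -2448; w2·w2 = 3·3 + 21·21 = 450
λ ≈ -2448/450 = -5.4400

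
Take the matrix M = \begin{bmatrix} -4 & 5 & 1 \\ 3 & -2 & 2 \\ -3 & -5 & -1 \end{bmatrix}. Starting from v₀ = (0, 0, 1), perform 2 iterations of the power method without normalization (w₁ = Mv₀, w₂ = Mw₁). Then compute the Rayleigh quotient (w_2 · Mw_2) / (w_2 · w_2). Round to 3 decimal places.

λ ≈ -2.079

w1 = Mv₀ = (1, 2, -1)
w2 = Mw1 = (5, -3, -12)
Mw2 = (-47, -3, 12)
w2·Mw2 = 5·(-47) + (-3)·(-3) + (-12)·12 = -370; w2·w2 = 5·5 + (-3)·(-3) + (-12)·(-12) = 178
λ ≈ -370/178 = -2.079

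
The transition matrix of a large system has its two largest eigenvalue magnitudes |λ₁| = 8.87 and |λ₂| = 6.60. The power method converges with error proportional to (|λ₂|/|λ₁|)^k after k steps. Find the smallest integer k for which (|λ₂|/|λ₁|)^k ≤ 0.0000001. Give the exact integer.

|λ₂/λ₁| = 6.60/8.87 = 0.74408
Need k ≥ ln(0.0000001) / ln(0.74408) = -16.1181 / -0.2956 ≈ 54.526
Smallest integer k satisfying the bound: 55

55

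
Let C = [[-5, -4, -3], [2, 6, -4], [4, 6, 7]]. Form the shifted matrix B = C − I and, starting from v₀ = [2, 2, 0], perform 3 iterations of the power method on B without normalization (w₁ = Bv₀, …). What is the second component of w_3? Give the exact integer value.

-738

B = C − I has rows (-6, -4, -3); (2, 5, -4); (4, 6, 6)
w1 = Bv₀ = (-20, 14, 20)
w2 = Bw1 = (4, -50, 124)
w3 = Bw2 = (-196, -738, 460)
Requested component of w3: -738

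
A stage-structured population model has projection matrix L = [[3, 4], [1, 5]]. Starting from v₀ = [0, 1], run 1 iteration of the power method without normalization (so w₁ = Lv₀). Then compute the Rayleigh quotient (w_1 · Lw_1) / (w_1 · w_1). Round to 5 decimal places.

w1 = Lv₀ = (3·0 + 4·1; 1·0 + 5·1) = (4, 5)
Lw1 = (32, 29)
w1·Lw1 = 4·32 + 5·29 = 273; w1·w1 = 4·4 + 5·5 = 41
λ ≈ 273/41 = 6.65854

λ ≈ 6.65854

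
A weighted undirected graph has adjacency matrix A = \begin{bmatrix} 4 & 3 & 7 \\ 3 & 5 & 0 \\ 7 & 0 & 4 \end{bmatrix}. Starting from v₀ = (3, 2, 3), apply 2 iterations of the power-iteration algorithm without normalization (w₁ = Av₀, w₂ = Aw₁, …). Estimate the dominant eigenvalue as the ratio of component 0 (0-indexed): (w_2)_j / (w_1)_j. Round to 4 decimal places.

11.3846

w1 = Av₀ = (39, 19, 33)
w2 = Aw1 = (444, 212, 405)
Ratio at component: 444 / 39 = 11.3846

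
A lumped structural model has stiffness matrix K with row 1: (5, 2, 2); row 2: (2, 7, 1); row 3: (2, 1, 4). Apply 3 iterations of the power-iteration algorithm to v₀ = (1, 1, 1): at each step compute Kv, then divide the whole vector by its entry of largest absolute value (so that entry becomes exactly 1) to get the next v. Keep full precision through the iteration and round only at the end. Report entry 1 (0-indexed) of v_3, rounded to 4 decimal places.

Kv0 = (9.00000, 10.00000, 7.00000); divide by 10.00000 → v1 = (0.90000, 1.00000, 0.70000)
Kv1 = (7.90000, 9.50000, 5.60000); divide by 9.50000 → v2 = (0.83158, 1.00000, 0.58947)
Kv2 = (7.33684, 9.25263, 5.02105); divide by 9.25263 → v3 = (0.79295, 1.00000, 0.54266)
Requested entry of v3: 879/879 = 1.0000

1.0000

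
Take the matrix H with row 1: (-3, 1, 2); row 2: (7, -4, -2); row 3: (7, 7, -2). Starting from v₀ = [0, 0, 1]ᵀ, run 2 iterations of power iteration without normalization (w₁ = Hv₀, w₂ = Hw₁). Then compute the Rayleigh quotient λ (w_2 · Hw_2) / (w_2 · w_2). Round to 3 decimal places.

w1 = Hv₀ = ((-3)·0 + 1·0 + 2·1; 7·0 + (-4)·0 + (-2)·1; 7·0 + 7·0 + (-2)·1) = (2, -2, -2)
w2 = Hw1 = ((-3)·2 + 1·(-2) + 2·(-2); 7·2 + (-4)·(-2) + (-2)·(-2); 7·2 + 7·(-2) + (-2)·(-2)) = (-12, 26, 4)
Hw2 = (70, -196, 90)
w2·Hw2 = (-12)·70 + 26·(-196) + 4·90 = -5576; w2·w2 = (-12)·(-12) + 26·26 + 4·4 = 836
λ ≈ -5576/836 = -6.670

-6.670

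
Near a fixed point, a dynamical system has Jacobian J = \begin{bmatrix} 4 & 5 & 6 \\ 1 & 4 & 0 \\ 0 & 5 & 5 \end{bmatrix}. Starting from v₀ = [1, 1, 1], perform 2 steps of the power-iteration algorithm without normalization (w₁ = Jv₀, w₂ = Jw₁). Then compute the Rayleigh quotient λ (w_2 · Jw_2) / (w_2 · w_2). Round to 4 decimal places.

w1 = Jv₀ = (15, 5, 10)
w2 = Jw1 = (145, 35, 75)
Jw2 = (1205, 285, 550)
w2·Jw2 = 145·1205 + 35·285 + 75·550 = 225950; w2·w2 = 145·145 + 35·35 + 75·75 = 27875
λ ≈ 225950/27875 = 8.1058

λ ≈ 8.1058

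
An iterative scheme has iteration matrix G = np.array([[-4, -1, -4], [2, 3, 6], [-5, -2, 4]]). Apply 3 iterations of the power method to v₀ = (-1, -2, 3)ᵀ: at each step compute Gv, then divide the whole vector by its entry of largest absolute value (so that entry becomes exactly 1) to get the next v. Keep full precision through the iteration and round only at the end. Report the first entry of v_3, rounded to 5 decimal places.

-0.28037

Gv0 = (-6.000000, 10.000000, 21.000000); divide by 21.000000 → v1 = (-0.285714, 0.476190, 1.000000)
Gv1 = (-3.333333, 6.857143, 4.476190); divide by 6.857143 → v2 = (-0.486111, 1.000000, 0.652778)
Gv2 = (-1.666667, 5.944444, 3.041667); divide by 5.944444 → v3 = (-0.280374, 1.000000, 0.511682)
Requested entry of v3: -240/856 = -0.28037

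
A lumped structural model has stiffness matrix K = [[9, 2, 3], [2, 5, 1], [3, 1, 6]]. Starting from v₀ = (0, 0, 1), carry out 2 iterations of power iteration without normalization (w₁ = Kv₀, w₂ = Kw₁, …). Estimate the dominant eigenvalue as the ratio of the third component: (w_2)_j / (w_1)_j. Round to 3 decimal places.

w1 = Kv₀ = (3, 1, 6)
w2 = Kw1 = (47, 17, 46)
Ratio at component: 46 / 6 = 7.667

7.667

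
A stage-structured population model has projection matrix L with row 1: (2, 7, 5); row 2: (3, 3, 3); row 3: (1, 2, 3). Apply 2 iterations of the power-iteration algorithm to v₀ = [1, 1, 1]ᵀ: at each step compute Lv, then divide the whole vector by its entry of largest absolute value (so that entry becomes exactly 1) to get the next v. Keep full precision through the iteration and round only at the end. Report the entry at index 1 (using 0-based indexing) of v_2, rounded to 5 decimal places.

0.71901

Lv0 = (14.000000, 9.000000, 6.000000); divide by 14.000000 → v1 = (1.000000, 0.642857, 0.428571)
Lv1 = (8.642857, 6.214286, 3.571429); divide by 8.642857 → v2 = (1.000000, 0.719008, 0.413223)
Requested entry of v2: 87/121 = 0.71901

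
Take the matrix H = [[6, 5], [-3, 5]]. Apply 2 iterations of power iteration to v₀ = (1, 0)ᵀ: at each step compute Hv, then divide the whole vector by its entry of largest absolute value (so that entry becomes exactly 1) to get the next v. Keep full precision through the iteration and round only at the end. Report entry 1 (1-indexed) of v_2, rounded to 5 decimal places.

-0.63636

Hv0 = (6.000000, -3.000000); divide by 6.000000 → v1 = (1.000000, -0.500000)
Hv1 = (3.500000, -5.500000); divide by -5.500000 → v2 = (-0.636364, 1.000000)
Requested entry of v2: 21/-33 = -0.63636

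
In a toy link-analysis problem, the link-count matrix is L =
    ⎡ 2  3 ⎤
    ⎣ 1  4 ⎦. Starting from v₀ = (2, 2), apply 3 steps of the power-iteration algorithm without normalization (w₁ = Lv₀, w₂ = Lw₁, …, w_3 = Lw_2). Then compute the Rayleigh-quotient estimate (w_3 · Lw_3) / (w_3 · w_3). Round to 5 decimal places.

w1 = Lv₀ = (10, 10)
w2 = Lw1 = (50, 50)
w3 = Lw2 = (250, 250)
Lw3 = (1250, 1250)
w3·Lw3 = 250·1250 + 250·1250 = 625000; w3·w3 = 250·250 + 250·250 = 125000
λ ≈ 625000/125000 = 5.00000

5.00000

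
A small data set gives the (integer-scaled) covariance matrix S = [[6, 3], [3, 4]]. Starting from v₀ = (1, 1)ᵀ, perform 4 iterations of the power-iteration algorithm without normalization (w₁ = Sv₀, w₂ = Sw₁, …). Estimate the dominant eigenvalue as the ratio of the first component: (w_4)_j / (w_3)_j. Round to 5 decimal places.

w1 = Sv₀ = (9, 7)
w2 = Sw1 = (75, 55)
w3 = Sw2 = (615, 445)
w4 = Sw3 = (5025, 3625)
Ratio at component: 5025 / 615 = 8.17073

8.17073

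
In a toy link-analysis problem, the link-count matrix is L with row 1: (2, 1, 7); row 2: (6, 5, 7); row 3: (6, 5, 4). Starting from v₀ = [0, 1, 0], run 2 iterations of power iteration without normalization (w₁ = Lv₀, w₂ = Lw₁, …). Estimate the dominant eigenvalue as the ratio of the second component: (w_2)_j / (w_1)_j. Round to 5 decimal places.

w1 = Lv₀ = (1, 5, 5)
w2 = Lw1 = (42, 66, 51)
Ratio at component: 66 / 5 = 13.20000

λ ≈ 13.20000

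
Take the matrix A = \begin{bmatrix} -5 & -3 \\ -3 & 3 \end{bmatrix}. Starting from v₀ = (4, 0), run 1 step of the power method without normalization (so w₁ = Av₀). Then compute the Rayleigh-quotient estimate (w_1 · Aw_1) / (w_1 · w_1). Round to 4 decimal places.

-5.5294

w1 = Av₀ = (-20, -12)
Aw1 = (136, 24)
w1·Aw1 = (-20)·136 + (-12)·24 = -3008; w1·w1 = (-20)·(-20) + (-12)·(-12) = 544
λ ≈ -3008/544 = -5.5294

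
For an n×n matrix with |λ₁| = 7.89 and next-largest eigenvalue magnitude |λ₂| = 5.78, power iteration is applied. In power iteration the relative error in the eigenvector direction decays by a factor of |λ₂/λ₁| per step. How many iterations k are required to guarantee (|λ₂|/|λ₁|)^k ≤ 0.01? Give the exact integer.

|λ₂/λ₁| = 5.78/7.89 = 0.73257
Need k ≥ ln(0.01) / ln(0.73257) = -4.6052 / -0.3112 ≈ 14.798
Smallest integer k satisfying the bound: 15

15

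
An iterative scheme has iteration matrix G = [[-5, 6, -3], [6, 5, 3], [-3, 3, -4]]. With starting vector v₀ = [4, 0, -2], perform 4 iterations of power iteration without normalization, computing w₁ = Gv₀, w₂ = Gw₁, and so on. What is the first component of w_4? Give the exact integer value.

18394

w1 = Gv₀ = ((-5)·4 + 6·0 + (-3)·(-2); 6·4 + 5·0 + 3·(-2); (-3)·4 + 3·0 + (-4)·(-2)) = (-14, 18, -4)
w2 = Gw1 = ((-5)·(-14) + 6·18 + (-3)·(-4); 6·(-14) + 5·18 + 3·(-4); (-3)·(-14) + 3·18 + (-4)·(-4)) = (190, -6, 112)
w3 = Gw2 = (-1322, 1446, -1036)
w4 = Gw3 = (18394, -3810, 12448)
The requested component of w4 is 18394.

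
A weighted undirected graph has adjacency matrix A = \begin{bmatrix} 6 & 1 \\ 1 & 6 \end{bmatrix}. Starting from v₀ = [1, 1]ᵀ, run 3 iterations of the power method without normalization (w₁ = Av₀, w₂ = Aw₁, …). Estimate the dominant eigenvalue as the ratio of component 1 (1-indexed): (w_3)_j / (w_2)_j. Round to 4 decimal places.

w1 = Av₀ = (6·1 + 1·1; 1·1 + 6·1) = (7, 7)
w2 = Aw1 = (6·7 + 1·7; 1·7 + 6·7) = (49, 49)
w3 = Aw2 = (343, 343)
Ratio at component: 343 / 49 = 7.0000

λ ≈ 7.0000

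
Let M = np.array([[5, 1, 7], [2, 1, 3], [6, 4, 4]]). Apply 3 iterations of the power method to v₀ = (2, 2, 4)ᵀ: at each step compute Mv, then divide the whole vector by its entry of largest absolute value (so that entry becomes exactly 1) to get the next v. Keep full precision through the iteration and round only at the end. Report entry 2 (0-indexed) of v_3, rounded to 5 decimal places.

0.95129

Mv0 = (40.000000, 18.000000, 36.000000); divide by 40.000000 → v1 = (1.000000, 0.450000, 0.900000)
Mv1 = (11.750000, 5.150000, 11.400000); divide by 11.750000 → v2 = (1.000000, 0.438298, 0.970213)
Mv2 = (12.229787, 5.348936, 11.634043); divide by 12.229787 → v3 = (1.000000, 0.437370, 0.951287)
Requested entry of v3: 5468/5748 = 0.95129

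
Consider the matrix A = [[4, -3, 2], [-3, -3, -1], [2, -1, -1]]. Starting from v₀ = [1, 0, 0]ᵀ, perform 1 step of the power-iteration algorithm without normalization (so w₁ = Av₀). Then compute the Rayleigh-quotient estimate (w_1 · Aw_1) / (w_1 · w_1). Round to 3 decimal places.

w1 = Av₀ = (4, -3, 2)
Aw1 = (29, -5, 9)
w1·Aw1 = 4·29 + (-3)·(-5) + 2·9 = 149; w1·w1 = 4·4 + (-3)·(-3) + 2·2 = 29
λ ≈ 149/29 = 5.138

5.138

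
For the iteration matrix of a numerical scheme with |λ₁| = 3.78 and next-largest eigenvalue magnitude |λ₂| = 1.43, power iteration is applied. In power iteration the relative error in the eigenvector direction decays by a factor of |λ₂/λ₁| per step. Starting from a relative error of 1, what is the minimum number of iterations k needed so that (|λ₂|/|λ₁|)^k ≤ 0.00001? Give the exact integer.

|λ₂/λ₁| = 1.43/3.78 = 0.37831
Need k ≥ ln(0.00001) / ln(0.37831) = -11.5129 / -0.9720 ≈ 11.844
Smallest integer k satisfying the bound: 12

12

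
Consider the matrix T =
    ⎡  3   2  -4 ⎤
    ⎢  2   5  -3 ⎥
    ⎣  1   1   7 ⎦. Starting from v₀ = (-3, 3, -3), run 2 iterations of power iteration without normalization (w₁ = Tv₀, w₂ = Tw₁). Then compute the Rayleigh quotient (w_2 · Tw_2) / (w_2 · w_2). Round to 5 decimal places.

λ ≈ 7.76000

w1 = Tv₀ = (9, 18, -21)
w2 = Tw1 = (147, 171, -120)
Tw2 = (1263, 1509, -522)
w2·Tw2 = 147·1263 + 171·1509 + (-120)·(-522) = 506340; w2·w2 = 147·147 + 171·171 + (-120)·(-120) = 65250
λ ≈ 506340/65250 = 7.76000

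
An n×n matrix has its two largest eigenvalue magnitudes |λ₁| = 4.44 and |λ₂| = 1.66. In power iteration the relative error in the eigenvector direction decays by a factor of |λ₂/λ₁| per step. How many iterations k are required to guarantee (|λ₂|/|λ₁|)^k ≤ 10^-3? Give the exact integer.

8

|λ₂/λ₁| = 1.66/4.44 = 0.37387
Need k ≥ ln(10^-3) / ln(0.37387) = -6.9078 / -0.9838 ≈ 7.021
Smallest integer k satisfying the bound: 8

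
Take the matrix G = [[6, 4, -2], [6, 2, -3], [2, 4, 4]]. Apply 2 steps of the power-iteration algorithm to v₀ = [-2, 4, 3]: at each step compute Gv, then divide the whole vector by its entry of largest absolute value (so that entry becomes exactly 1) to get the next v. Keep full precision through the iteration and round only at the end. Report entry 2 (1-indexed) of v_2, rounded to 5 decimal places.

0.98214

Gv0 = (-2.000000, -13.000000, 24.000000); divide by 24.000000 → v1 = (-0.083333, -0.541667, 1.000000)
Gv1 = (-4.666667, -4.583333, 1.666667); divide by -4.666667 → v2 = (1.000000, 0.982143, -0.357143)
Requested entry of v2: -110/-112 = 0.98214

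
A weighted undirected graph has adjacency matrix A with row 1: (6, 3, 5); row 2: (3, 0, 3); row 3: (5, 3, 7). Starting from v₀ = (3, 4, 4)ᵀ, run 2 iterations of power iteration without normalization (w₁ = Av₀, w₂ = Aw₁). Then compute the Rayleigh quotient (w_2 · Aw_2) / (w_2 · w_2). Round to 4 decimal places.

12.9153

w1 = Av₀ = (50, 21, 55)
w2 = Aw1 = (638, 315, 698)
Aw2 = (8263, 4008, 9021)
w2·Aw2 = 638·8263 + 315·4008 + 698·9021 = 12830972; w2·w2 = 638·638 + 315·315 + 698·698 = 993473
λ ≈ 12830972/993473 = 12.9153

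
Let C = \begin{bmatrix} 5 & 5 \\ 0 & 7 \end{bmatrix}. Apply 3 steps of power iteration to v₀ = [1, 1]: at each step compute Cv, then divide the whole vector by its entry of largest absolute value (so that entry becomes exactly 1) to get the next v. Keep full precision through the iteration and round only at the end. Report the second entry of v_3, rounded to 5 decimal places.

Cv0 = (10.000000, 7.000000); divide by 10.000000 → v1 = (1.000000, 0.700000)
Cv1 = (8.500000, 4.900000); divide by 8.500000 → v2 = (1.000000, 0.576471)
Cv2 = (7.882353, 4.035294); divide by 7.882353 → v3 = (1.000000, 0.511940)
Requested entry of v3: 343/670 = 0.51194

0.51194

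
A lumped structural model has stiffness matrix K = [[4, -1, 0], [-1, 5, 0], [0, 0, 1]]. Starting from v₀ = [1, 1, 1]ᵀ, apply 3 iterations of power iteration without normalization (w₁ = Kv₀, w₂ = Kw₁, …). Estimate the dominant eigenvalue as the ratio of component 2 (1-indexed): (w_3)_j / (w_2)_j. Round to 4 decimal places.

4.5294

w1 = Kv₀ = (3, 4, 1)
w2 = Kw1 = (8, 17, 1)
w3 = Kw2 = (15, 77, 1)
Ratio at component: 77 / 17 = 4.5294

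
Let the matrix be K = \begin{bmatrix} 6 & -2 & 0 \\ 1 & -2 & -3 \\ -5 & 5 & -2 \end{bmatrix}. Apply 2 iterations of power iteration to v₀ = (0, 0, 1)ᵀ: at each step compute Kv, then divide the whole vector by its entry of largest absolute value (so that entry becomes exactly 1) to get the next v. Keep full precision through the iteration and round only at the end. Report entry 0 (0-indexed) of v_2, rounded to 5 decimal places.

0.50000

Kv0 = (0.000000, -3.000000, -2.000000); divide by -3.000000 → v1 = (0.000000, 1.000000, 0.666667)
Kv1 = (-2.000000, -4.000000, 3.666667); divide by -4.000000 → v2 = (0.500000, 1.000000, -0.916667)
Requested entry of v2: 6/12 = 0.50000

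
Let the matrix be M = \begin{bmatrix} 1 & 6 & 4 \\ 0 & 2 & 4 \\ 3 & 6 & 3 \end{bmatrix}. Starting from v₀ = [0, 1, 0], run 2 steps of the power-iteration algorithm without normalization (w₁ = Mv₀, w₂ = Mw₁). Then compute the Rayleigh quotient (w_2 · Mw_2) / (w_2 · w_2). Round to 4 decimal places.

w1 = Mv₀ = (6, 2, 6)
w2 = Mw1 = (42, 28, 48)
Mw2 = (402, 248, 438)
w2·Mw2 = 42·402 + 28·248 + 48·438 = 44852; w2·w2 = 42·42 + 28·28 + 48·48 = 4852
λ ≈ 44852/4852 = 9.2440

λ ≈ 9.2440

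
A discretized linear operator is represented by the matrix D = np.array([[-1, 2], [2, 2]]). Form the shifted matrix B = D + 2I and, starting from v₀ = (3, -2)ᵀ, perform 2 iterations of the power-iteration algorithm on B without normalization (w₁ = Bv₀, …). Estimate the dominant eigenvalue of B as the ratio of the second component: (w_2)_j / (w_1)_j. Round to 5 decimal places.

B = D + 2I has rows (1, 2); (2, 4)
w1 = Bv₀ = (1·3 + 2·(-2); 2·3 + 4·(-2)) = (-1, -2)
w2 = Bw1 = (1·(-1) + 2·(-2); 2·(-1) + 4·(-2)) = (-5, -10)
Ratio: -10/-2 = 5.00000

5.00000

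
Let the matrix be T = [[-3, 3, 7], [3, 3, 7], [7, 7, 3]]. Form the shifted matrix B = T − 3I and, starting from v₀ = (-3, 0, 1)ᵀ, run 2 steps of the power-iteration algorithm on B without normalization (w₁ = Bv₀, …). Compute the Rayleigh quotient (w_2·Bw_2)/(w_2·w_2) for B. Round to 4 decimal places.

B = T − 3I has rows (-6, 3, 7); (3, 0, 7); (7, 7, 0)
w1 = Bv₀ = (25, -2, -21)
w2 = Bw1 = (-303, -72, 161)
Bw2 = (2729, 218, -2625)
w2·Bw2 = -1265208; w2·w2 = 122914; μ ≈ -1265208/122914 = -10.2934

-10.2934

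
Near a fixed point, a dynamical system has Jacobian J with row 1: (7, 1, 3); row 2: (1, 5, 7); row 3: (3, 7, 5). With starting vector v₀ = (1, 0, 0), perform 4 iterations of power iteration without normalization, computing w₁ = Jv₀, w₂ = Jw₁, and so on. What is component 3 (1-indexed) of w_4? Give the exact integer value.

w1 = Jv₀ = (7, 1, 3)
w2 = Jw1 = (59, 33, 43)
w3 = Jw2 = (575, 525, 623)
w4 = Jw3 = (6419, 7561, 8515)
The requested component of w4 is 8515.

8515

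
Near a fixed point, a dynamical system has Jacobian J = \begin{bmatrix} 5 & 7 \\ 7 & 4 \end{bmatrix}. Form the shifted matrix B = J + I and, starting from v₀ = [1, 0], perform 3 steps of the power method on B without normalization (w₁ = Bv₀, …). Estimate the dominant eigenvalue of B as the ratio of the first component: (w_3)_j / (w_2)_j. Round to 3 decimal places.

12.341

B = J + I has rows (6, 7); (7, 5)
w1 = Bv₀ = (6·1 + 7·0; 7·1 + 5·0) = (6, 7)
w2 = Bw1 = (6·6 + 7·7; 7·6 + 5·7) = (85, 77)
w3 = Bw2 = (1049, 980)
Ratio: 1049/85 = 12.341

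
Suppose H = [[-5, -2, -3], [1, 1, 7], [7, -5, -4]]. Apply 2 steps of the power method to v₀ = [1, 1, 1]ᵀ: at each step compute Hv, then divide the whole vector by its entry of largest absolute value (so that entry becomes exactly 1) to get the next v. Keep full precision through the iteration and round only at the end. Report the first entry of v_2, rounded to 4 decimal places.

Hv0 = (-10.00000, 9.00000, -2.00000); divide by -10.00000 → v1 = (1.00000, -0.90000, 0.20000)
Hv1 = (-3.80000, 1.50000, 10.70000); divide by 10.70000 → v2 = (-0.35514, 0.14019, 1.00000)
Requested entry of v2: 38/-107 = -0.3551

-0.3551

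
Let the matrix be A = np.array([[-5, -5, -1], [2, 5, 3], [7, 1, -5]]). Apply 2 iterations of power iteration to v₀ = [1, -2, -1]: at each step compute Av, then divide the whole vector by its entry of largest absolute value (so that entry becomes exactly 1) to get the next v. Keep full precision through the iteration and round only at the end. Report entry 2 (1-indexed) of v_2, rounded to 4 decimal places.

0.6842

Av0 = (6.00000, -11.00000, 10.00000); divide by -11.00000 → v1 = (-0.54545, 1.00000, -0.90909)
Av1 = (-1.36364, 1.18182, 1.72727); divide by 1.72727 → v2 = (-0.78947, 0.68421, 1.00000)
Requested entry of v2: -13/-19 = 0.6842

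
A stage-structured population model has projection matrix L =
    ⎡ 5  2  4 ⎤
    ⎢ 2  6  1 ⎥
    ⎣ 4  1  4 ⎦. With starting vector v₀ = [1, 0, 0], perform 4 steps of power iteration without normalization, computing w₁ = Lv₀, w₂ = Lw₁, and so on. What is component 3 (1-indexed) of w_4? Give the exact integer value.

w1 = Lv₀ = (5, 2, 4)
w2 = Lw1 = (45, 26, 38)
w3 = Lw2 = (429, 284, 358)
w4 = Lw3 = (4145, 2920, 3432)
The requested component of w4 is 3432.

3432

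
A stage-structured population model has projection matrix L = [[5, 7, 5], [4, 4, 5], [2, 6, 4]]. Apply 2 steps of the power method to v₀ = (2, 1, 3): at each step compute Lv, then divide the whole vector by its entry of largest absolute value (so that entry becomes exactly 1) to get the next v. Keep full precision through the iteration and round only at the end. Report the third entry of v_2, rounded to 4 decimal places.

Lv0 = (32.00000, 27.00000, 22.00000); divide by 32.00000 → v1 = (1.00000, 0.84375, 0.68750)
Lv1 = (14.34375, 10.81250, 9.81250); divide by 14.34375 → v2 = (1.00000, 0.75381, 0.68410)
Requested entry of v2: 314/459 = 0.6841

0.6841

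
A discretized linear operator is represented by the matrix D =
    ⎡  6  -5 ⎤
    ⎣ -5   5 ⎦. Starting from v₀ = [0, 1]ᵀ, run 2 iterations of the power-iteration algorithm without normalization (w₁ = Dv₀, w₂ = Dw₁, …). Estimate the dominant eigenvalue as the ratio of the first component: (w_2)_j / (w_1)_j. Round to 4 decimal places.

w1 = Dv₀ = (6·0 + (-5)·1; (-5)·0 + 5·1) = (-5, 5)
w2 = Dw1 = (6·(-5) + (-5)·5; (-5)·(-5) + 5·5) = (-55, 50)
Ratio at component: -55 / -5 = 11.0000

11.0000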